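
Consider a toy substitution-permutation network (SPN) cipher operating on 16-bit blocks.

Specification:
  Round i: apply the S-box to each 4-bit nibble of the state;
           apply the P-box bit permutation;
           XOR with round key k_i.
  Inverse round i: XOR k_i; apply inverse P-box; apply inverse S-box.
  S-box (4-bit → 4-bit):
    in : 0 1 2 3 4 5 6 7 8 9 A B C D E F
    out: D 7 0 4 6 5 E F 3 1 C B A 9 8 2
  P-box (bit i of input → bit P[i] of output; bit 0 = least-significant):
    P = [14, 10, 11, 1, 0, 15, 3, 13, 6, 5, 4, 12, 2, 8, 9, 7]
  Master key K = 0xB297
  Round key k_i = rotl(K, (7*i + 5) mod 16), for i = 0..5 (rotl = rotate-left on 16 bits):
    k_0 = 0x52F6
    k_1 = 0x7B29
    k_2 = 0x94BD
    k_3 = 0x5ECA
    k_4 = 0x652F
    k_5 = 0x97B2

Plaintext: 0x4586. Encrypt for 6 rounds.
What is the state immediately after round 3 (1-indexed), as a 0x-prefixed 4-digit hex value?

s_0 = plaintext = 0x4586
s_1 = Round(s_0, k_0) = 0xDDA5
s_2 = Round(s_1, k_1) = 0x03E5
s_3 = Round(s_2, k_2) = 0xFE29
s_4 = Round(s_3, k_3) = 0x0FCA
s_5 = Round(s_4, k_4) = 0xCF89
s_6 = Round(s_5, k_5) = 0x5613

0xFE29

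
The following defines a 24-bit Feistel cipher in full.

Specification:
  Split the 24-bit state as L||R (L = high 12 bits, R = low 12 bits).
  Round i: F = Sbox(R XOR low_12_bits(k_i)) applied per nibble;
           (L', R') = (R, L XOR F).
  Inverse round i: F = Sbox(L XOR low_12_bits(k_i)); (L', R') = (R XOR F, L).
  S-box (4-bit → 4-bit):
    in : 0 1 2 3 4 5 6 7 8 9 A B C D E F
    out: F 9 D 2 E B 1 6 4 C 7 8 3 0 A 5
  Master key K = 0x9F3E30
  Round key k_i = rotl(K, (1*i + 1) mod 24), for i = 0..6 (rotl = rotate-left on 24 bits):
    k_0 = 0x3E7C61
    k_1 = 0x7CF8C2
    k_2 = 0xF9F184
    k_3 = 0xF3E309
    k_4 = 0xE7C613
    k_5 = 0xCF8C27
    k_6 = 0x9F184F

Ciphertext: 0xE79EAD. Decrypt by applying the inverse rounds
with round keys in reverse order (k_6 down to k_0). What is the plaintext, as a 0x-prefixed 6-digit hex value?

0xC1AC72

s_0 = ciphertext = 0xE79EAD
s_1 = InvRound(s_0, k_6) = 0xF8CE79
s_2 = InvRound(s_1, k_5) = 0xC01F8C
s_3 = InvRound(s_2, k_4) = 0x811C01
s_4 = InvRound(s_3, k_3) = 0x495811
s_5 = InvRound(s_4, k_2) = 0x388495
s_6 = InvRound(s_5, k_1) = 0xC72388
s_7 = InvRound(s_6, k_0) = 0xC1AC72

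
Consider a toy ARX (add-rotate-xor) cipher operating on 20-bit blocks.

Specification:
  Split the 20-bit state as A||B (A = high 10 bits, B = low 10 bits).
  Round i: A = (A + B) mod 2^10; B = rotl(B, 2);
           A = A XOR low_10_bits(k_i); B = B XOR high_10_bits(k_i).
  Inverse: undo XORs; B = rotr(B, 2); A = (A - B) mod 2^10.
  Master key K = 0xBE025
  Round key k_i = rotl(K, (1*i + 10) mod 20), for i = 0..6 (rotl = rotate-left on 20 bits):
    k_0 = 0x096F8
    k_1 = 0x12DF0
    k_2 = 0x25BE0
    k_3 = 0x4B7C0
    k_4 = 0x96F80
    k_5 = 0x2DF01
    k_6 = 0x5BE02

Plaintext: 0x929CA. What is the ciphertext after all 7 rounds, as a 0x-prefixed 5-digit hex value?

0xAB305

s_0 = plaintext = 0x929CA
s_1 = Round(s_0, k_0) = 0xBB30C
s_2 = Round(s_1, k_1) = 0x02078
s_3 = Round(s_2, k_2) = 0xD8176
s_4 = Round(s_3, k_3) = 0xC58F4
s_5 = Round(s_4, k_4) = 0xE298B
s_6 = Round(s_5, k_5) = 0x8529A
s_7 = Round(s_6, k_6) = 0xAB305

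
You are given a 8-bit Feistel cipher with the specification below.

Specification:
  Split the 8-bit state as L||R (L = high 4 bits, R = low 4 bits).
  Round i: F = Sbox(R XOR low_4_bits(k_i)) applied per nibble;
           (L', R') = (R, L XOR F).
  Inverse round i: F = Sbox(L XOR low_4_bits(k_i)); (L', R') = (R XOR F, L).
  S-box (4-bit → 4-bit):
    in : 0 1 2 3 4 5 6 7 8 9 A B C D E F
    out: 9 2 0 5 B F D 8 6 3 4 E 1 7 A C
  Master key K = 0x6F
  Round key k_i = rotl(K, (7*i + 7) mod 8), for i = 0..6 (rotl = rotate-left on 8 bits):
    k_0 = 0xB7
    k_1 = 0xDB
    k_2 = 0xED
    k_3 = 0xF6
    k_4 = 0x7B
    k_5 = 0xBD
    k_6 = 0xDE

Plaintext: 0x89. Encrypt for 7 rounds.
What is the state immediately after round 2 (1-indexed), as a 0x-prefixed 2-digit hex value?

0x2A

s_0 = plaintext = 0x89
s_1 = Round(s_0, k_0) = 0x92
s_2 = Round(s_1, k_1) = 0x2A
s_3 = Round(s_2, k_2) = 0xAA
s_4 = Round(s_3, k_3) = 0xAB
s_5 = Round(s_4, k_4) = 0xB3
s_6 = Round(s_5, k_5) = 0x31
s_7 = Round(s_6, k_6) = 0x1F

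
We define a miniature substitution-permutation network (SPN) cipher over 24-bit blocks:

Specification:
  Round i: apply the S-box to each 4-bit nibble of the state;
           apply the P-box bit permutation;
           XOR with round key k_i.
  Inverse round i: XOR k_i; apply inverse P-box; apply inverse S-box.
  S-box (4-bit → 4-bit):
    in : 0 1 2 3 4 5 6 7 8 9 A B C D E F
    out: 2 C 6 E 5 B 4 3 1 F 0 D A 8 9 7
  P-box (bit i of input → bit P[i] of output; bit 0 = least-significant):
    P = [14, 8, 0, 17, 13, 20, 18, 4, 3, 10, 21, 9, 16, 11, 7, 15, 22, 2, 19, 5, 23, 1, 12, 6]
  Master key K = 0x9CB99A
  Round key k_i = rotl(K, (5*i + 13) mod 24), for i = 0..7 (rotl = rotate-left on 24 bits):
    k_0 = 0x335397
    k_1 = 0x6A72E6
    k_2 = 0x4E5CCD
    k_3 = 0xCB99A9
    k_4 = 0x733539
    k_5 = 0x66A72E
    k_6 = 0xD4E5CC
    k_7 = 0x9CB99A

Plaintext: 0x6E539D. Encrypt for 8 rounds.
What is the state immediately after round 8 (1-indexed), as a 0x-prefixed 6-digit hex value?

s_0 = plaintext = 0x6E539D
s_1 = Round(s_0, k_0) = 0x44EDA7
s_2 = Round(s_1, k_1) = 0xA3A1E6
s_3 = Round(s_2, k_2) = 0x667EF8
s_4 = Round(s_3, k_3) = 0xD6E3A1
s_5 = Round(s_4, k_4) = 0x58B378
s_6 = Round(s_5, k_5) = 0x9741EC
s_7 = Round(s_6, k_6) = 0x37D61A
s_8 = Round(s_7, k_7) = 0xF829CC

0xF829CC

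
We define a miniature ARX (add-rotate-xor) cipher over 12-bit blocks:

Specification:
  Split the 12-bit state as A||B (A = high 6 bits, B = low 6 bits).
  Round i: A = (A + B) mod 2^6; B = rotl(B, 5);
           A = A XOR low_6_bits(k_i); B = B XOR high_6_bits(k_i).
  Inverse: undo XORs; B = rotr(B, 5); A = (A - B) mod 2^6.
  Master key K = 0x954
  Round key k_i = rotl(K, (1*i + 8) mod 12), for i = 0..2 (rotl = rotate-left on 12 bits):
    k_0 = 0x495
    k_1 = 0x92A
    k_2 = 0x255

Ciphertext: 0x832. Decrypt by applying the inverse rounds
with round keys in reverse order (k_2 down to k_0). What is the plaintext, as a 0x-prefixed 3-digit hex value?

0x4A9

s_0 = ciphertext = 0x832
s_1 = InvRound(s_0, k_2) = 0xFB7
s_2 = InvRound(s_1, k_1) = 0xBA6
s_3 = InvRound(s_2, k_0) = 0x4A9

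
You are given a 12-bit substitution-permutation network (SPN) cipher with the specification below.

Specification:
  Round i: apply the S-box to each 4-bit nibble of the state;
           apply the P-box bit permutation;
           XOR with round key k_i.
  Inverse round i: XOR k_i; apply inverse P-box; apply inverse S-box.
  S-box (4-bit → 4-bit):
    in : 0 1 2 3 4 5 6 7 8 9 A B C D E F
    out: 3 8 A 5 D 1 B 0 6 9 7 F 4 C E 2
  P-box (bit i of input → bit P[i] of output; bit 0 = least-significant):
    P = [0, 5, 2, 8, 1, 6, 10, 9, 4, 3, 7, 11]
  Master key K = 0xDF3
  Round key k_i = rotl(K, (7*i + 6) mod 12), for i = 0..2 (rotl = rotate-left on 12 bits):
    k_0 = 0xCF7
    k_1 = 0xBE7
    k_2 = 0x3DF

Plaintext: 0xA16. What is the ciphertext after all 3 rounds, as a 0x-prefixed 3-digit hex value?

s_0 = plaintext = 0xA16
s_1 = Round(s_0, k_0) = 0xF4E
s_2 = Round(s_1, k_1) = 0xCC9
s_3 = Round(s_2, k_2) = 0x65E

0x65E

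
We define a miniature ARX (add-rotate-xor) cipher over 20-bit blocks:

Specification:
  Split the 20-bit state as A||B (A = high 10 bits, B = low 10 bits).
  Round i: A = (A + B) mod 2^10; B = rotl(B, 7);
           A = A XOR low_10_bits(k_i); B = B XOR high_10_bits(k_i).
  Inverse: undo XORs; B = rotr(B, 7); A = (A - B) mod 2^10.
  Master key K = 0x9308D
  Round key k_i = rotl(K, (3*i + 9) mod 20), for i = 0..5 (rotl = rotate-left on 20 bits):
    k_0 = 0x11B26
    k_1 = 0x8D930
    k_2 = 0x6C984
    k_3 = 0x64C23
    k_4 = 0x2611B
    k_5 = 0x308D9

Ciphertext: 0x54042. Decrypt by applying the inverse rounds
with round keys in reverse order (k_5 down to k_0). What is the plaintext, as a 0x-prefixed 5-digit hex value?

0x7EA23

s_0 = ciphertext = 0x54042
s_1 = InvRound(s_0, k_5) = 0x62001
s_2 = InvRound(s_1, k_4) = 0xF28C9
s_3 = InvRound(s_2, k_3) = 0x45ED2
s_4 = InvRound(s_3, k_2) = 0x63706
s_5 = InvRound(s_4, k_1) = 0xCED82
s_6 = InvRound(s_5, k_0) = 0x7EA23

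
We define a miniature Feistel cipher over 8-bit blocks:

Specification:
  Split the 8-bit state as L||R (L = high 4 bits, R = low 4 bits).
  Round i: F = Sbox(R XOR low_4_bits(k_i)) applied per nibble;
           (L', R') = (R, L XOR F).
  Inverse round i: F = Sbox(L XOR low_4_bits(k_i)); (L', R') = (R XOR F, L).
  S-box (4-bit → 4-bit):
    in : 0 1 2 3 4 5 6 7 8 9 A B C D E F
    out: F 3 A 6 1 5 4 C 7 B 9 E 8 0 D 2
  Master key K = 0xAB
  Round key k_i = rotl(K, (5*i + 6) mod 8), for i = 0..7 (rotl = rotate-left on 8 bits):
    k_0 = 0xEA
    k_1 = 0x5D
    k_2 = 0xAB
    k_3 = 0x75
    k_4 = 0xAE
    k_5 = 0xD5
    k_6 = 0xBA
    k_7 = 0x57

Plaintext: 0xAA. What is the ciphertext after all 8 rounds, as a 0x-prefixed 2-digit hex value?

0x5B

s_0 = plaintext = 0xAA
s_1 = Round(s_0, k_0) = 0xA5
s_2 = Round(s_1, k_1) = 0x5D
s_3 = Round(s_2, k_2) = 0xD1
s_4 = Round(s_3, k_3) = 0x1C
s_5 = Round(s_4, k_4) = 0xCB
s_6 = Round(s_5, k_5) = 0xB1
s_7 = Round(s_6, k_6) = 0x15
s_8 = Round(s_7, k_7) = 0x5B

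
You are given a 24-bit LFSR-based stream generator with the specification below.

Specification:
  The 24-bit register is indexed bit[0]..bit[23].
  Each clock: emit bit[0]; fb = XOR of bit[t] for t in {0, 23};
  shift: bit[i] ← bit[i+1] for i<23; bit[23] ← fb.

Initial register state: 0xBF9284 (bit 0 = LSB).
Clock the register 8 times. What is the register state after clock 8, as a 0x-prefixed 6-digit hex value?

0x83BF92

reg_0 = 0xBF9284
clock 1: out=0, reg = 0xDFC942
clock 2: out=0, reg = 0xEFE4A1
clock 3: out=1, reg = 0x77F250
clock 4: out=0, reg = 0x3BF928
clock 5: out=0, reg = 0x1DFC94
clock 6: out=0, reg = 0x0EFE4A
clock 7: out=0, reg = 0x077F25
clock 8: out=1, reg = 0x83BF92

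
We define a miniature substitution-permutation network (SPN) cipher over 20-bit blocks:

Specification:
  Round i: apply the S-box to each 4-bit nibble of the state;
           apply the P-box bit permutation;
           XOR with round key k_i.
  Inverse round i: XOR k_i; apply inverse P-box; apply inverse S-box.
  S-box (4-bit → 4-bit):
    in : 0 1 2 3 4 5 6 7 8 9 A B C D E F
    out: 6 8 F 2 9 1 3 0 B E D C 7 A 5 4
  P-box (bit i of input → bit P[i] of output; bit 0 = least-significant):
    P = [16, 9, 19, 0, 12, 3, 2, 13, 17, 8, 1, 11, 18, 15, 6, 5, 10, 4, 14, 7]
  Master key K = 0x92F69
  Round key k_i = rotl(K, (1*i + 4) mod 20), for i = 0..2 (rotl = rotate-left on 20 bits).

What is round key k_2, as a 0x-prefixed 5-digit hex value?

0xBDA64

K = 0x92F69
k_0 = rotl(K, (1*0+4) mod 20) = rotl(K, 4) = 0x2F699
k_1 = rotl(K, (1*1+4) mod 20) = rotl(K, 5) = 0x5ED32
k_2 = rotl(K, (1*2+4) mod 20) = rotl(K, 6) = 0xBDA64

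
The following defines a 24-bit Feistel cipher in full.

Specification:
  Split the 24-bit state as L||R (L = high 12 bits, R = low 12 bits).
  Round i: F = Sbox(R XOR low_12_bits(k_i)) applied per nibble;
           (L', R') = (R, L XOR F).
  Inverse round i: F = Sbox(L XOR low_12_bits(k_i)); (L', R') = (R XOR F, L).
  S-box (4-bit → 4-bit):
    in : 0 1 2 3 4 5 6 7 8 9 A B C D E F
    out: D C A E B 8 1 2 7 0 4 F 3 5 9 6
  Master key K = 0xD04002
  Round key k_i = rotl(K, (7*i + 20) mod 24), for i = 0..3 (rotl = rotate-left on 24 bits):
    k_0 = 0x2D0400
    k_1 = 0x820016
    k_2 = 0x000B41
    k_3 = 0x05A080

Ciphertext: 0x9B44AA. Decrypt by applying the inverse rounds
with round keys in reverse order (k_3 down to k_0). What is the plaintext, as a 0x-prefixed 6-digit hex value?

s_0 = ciphertext = 0x9B44AA
s_1 = InvRound(s_0, k_3) = 0x4419B4
s_2 = InvRound(s_1, k_2) = 0xF69441
s_3 = InvRound(s_2, k_1) = 0x267F69
s_4 = InvRound(s_3, k_0) = 0xE7B267

0xE7B267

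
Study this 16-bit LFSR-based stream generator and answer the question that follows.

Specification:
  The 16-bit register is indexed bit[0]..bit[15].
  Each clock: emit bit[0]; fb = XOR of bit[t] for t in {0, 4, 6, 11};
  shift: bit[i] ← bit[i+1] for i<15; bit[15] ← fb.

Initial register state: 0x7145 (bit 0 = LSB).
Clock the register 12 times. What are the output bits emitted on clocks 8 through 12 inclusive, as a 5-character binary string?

01000

reg_0 = 0x7145
clock 1: out=1, reg = 0x38A2
clock 2: out=0, reg = 0x9C51
clock 3: out=1, reg = 0x4E28
clock 4: out=0, reg = 0xA714
clock 5: out=0, reg = 0xD38A
clock 6: out=0, reg = 0x69C5
clock 7: out=1, reg = 0xB4E2
clock 8: out=0, reg = 0xDA71
clock 9: out=1, reg = 0x6D38
clock 10: out=0, reg = 0x369C
clock 11: out=0, reg = 0x9B4E
clock 12: out=0, reg = 0x4DA7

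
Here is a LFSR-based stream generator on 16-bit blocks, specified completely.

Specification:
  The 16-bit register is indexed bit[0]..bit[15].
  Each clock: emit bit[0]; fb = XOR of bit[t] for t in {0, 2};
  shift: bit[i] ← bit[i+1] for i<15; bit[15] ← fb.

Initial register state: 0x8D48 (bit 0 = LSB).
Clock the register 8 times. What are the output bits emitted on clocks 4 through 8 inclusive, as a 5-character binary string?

10010

reg_0 = 0x8D48
clock 1: out=0, reg = 0x46A4
clock 2: out=0, reg = 0xA352
clock 3: out=0, reg = 0x51A9
clock 4: out=1, reg = 0xA8D4
clock 5: out=0, reg = 0xD46A
clock 6: out=0, reg = 0x6A35
clock 7: out=1, reg = 0x351A
clock 8: out=0, reg = 0x1A8D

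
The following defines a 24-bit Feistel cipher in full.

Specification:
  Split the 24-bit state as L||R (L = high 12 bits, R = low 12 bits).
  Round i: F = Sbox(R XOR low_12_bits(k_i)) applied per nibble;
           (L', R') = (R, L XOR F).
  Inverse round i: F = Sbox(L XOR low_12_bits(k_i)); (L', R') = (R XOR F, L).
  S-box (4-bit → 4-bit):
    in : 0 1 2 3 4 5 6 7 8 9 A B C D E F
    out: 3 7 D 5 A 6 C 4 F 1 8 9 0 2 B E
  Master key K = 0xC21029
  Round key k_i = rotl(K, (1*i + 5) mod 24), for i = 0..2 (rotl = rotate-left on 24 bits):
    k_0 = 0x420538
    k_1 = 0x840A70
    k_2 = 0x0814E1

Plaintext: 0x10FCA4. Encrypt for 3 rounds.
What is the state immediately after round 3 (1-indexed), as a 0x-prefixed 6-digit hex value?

s_0 = plaintext = 0x10FCA4
s_1 = Round(s_0, k_0) = 0xCA401F
s_2 = Round(s_1, k_1) = 0x01F46A
s_3 = Round(s_2, k_2) = 0x46A3E6

0x46A3E6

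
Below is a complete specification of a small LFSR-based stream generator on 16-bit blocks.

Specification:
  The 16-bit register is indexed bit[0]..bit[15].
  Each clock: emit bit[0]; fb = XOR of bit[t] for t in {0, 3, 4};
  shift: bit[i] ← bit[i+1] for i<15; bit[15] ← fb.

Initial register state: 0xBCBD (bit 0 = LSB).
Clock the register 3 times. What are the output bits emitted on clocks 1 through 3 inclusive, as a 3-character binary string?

reg_0 = 0xBCBD
clock 1: out=1, reg = 0xDE5E
clock 2: out=0, reg = 0x6F2F
clock 3: out=1, reg = 0x3797

101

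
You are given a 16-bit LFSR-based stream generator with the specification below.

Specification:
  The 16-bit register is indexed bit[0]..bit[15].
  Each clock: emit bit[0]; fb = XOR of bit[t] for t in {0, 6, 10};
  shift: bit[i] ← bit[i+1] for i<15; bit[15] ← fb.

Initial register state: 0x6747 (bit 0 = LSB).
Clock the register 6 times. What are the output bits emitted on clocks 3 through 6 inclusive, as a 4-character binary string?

1000

reg_0 = 0x6747
clock 1: out=1, reg = 0xB3A3
clock 2: out=1, reg = 0xD9D1
clock 3: out=1, reg = 0x6CE8
clock 4: out=0, reg = 0x3674
clock 5: out=0, reg = 0x1B3A
clock 6: out=0, reg = 0x0D9D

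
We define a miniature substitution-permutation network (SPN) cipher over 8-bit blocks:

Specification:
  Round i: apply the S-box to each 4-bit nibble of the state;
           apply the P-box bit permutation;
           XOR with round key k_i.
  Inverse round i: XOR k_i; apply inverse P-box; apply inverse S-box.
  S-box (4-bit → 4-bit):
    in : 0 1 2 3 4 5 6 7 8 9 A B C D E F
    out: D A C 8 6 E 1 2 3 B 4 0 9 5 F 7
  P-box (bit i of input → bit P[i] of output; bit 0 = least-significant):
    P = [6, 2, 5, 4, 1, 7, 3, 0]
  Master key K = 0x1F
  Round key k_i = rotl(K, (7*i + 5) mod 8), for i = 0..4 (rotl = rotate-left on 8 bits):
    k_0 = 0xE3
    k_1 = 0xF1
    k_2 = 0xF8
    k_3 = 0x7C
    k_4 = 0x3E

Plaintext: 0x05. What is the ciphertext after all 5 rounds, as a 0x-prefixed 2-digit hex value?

0xFC

s_0 = plaintext = 0x05
s_1 = Round(s_0, k_0) = 0xDC
s_2 = Round(s_1, k_1) = 0xAB
s_3 = Round(s_2, k_2) = 0xF0
s_4 = Round(s_3, k_3) = 0x86
s_5 = Round(s_4, k_4) = 0xFC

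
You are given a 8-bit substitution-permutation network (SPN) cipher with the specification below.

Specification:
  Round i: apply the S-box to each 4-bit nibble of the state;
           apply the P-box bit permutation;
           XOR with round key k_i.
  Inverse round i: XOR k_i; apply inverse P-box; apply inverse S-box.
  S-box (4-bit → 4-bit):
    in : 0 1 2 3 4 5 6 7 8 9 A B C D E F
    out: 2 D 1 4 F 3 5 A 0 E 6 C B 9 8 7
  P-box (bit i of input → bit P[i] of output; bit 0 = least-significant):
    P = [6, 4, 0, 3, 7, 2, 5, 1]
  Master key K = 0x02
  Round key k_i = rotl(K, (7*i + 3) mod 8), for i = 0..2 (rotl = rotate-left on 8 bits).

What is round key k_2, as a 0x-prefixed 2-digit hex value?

0x04

K = 0x02
k_0 = rotl(K, (7*0+3) mod 8) = rotl(K, 3) = 0x10
k_1 = rotl(K, (7*1+3) mod 8) = rotl(K, 2) = 0x08
k_2 = rotl(K, (7*2+3) mod 8) = rotl(K, 1) = 0x04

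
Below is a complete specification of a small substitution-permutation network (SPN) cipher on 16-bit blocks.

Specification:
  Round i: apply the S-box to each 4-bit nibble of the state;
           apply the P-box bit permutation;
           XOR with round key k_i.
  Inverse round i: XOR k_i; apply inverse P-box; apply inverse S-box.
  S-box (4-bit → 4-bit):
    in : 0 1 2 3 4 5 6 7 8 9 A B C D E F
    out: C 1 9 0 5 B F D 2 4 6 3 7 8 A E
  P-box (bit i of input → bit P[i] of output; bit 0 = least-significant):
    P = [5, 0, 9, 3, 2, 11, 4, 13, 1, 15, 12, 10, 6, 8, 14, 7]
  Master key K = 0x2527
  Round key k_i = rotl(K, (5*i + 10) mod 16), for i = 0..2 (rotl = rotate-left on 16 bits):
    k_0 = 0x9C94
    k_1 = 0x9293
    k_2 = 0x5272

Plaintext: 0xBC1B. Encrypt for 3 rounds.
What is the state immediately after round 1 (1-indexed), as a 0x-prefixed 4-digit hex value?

0x0DF3

s_0 = plaintext = 0xBC1B
s_1 = Round(s_0, k_0) = 0x0DF3
s_2 = Round(s_1, k_1) = 0xFE03
s_3 = Round(s_2, k_2) = 0xB7E2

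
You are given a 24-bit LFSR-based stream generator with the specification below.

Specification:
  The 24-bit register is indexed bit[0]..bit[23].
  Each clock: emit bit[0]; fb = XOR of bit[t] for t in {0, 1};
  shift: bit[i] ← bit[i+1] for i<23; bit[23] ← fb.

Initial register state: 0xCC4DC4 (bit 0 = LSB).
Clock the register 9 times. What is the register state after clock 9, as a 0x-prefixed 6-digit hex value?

0x936626

reg_0 = 0xCC4DC4
clock 1: out=0, reg = 0x6626E2
clock 2: out=0, reg = 0xB31371
clock 3: out=1, reg = 0xD989B8
clock 4: out=0, reg = 0x6CC4DC
clock 5: out=0, reg = 0x36626E
clock 6: out=0, reg = 0x9B3137
clock 7: out=1, reg = 0x4D989B
clock 8: out=1, reg = 0x26CC4D
clock 9: out=1, reg = 0x936626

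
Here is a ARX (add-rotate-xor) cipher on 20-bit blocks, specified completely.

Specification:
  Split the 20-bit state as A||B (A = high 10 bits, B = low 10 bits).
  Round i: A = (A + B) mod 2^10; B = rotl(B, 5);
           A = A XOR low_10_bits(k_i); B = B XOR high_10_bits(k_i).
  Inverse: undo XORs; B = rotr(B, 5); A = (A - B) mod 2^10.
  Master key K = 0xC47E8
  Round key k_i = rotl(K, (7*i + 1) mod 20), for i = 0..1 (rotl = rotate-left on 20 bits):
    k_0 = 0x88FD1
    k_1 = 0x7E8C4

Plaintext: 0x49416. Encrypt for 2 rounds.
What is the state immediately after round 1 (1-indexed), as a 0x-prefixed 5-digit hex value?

s_0 = plaintext = 0x49416
s_1 = Round(s_0, k_0) = 0xBA8E3
s_2 = Round(s_1, k_1) = 0xC259D

0xBA8E3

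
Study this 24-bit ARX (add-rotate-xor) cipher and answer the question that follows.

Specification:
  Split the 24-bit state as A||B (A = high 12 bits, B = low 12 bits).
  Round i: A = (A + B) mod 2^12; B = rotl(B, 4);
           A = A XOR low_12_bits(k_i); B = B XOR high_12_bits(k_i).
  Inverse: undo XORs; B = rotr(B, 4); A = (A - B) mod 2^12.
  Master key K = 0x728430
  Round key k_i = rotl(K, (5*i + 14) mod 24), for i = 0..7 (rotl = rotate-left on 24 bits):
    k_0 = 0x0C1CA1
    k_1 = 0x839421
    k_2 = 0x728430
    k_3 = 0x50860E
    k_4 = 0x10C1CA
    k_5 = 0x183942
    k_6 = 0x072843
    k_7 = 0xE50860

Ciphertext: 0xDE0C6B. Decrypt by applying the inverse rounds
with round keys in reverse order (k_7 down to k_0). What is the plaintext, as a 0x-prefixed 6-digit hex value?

s_0 = ciphertext = 0xDE0C6B
s_1 = InvRound(s_0, k_7) = 0xA5DB23
s_2 = InvRound(s_1, k_6) = 0x0691B5
s_3 = InvRound(s_2, k_5) = 0x328603
s_4 = InvRound(s_3, k_4) = 0x372F70
s_5 = InvRound(s_4, k_3) = 0xCD58A7
s_6 = InvRound(s_5, k_2) = 0x8EDFF8
s_7 = InvRound(s_6, k_1) = 0xB5017C
s_8 = InvRound(s_7, k_0) = 0xAD6D1B

0xAD6D1B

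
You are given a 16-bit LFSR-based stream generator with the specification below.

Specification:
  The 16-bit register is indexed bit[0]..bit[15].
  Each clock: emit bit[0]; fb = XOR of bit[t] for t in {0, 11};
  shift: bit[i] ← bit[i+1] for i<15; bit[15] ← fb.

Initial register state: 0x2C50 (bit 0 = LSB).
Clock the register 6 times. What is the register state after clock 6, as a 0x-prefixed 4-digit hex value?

0xD4B1

reg_0 = 0x2C50
clock 1: out=0, reg = 0x9628
clock 2: out=0, reg = 0x4B14
clock 3: out=0, reg = 0xA58A
clock 4: out=0, reg = 0x52C5
clock 5: out=1, reg = 0xA962
clock 6: out=0, reg = 0xD4B1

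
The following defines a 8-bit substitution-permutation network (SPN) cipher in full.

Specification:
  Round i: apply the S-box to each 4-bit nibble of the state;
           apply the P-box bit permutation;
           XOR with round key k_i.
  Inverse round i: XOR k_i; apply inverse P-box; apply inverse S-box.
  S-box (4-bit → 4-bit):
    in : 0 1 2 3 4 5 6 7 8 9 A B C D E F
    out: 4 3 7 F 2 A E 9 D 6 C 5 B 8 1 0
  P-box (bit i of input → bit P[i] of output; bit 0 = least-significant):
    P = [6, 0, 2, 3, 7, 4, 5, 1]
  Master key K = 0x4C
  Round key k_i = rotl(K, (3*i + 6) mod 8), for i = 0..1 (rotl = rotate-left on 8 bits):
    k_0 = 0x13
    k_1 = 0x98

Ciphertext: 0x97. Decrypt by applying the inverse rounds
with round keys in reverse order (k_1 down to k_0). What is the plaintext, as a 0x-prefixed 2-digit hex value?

s_0 = ciphertext = 0x97
s_1 = InvRound(s_0, k_1) = 0xD6
s_2 = InvRound(s_1, k_0) = 0xE2

0xE2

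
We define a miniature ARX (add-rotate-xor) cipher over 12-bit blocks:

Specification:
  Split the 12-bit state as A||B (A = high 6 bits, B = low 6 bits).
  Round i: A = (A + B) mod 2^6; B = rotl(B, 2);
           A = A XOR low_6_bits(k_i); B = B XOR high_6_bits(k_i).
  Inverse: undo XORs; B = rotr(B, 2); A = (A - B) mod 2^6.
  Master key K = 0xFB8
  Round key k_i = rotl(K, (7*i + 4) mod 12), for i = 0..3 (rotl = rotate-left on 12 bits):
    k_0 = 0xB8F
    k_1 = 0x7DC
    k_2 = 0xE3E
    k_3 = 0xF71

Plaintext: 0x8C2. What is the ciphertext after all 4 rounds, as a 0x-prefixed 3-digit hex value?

s_0 = plaintext = 0x8C2
s_1 = Round(s_0, k_0) = 0xAA6
s_2 = Round(s_1, k_1) = 0x305
s_3 = Round(s_2, k_2) = 0xBEC
s_4 = Round(s_3, k_3) = 0xA8F

0xA8F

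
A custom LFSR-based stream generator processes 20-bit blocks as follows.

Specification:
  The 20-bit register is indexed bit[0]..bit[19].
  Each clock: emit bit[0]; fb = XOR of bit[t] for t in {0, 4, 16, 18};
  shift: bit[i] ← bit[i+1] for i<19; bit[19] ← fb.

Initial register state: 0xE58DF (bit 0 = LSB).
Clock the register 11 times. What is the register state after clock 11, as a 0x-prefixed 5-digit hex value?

0x1C7CB

reg_0 = 0xE58DF
clock 1: out=1, reg = 0xF2C6F
clock 2: out=1, reg = 0xF9637
clock 3: out=1, reg = 0x7CB1B
clock 4: out=1, reg = 0x3E58D
clock 5: out=1, reg = 0x1F2C6
clock 6: out=0, reg = 0x8F963
clock 7: out=1, reg = 0xC7CB1
clock 8: out=1, reg = 0xE3E58
clock 9: out=0, reg = 0x71F2C
clock 10: out=0, reg = 0x38F96
clock 11: out=0, reg = 0x1C7CB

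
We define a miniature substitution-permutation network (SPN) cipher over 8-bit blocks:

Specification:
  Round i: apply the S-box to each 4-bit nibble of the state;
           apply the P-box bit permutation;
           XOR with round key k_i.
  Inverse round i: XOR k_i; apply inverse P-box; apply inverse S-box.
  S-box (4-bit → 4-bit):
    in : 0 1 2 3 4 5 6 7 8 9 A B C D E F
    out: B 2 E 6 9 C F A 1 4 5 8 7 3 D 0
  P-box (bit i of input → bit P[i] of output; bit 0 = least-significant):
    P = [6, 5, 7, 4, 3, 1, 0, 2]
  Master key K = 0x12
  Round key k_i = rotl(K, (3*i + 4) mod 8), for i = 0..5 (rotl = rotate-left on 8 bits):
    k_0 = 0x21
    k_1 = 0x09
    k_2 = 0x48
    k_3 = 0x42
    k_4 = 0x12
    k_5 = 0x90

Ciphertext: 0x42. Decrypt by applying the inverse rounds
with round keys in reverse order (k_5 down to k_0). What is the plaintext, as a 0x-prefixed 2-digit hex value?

0xF6

s_0 = ciphertext = 0x42
s_1 = InvRound(s_0, k_5) = 0x1E
s_2 = InvRound(s_1, k_4) = 0x4F
s_3 = InvRound(s_2, k_3) = 0xEF
s_4 = InvRound(s_3, k_2) = 0x23
s_5 = InvRound(s_4, k_1) = 0xD1
s_6 = InvRound(s_5, k_0) = 0xF6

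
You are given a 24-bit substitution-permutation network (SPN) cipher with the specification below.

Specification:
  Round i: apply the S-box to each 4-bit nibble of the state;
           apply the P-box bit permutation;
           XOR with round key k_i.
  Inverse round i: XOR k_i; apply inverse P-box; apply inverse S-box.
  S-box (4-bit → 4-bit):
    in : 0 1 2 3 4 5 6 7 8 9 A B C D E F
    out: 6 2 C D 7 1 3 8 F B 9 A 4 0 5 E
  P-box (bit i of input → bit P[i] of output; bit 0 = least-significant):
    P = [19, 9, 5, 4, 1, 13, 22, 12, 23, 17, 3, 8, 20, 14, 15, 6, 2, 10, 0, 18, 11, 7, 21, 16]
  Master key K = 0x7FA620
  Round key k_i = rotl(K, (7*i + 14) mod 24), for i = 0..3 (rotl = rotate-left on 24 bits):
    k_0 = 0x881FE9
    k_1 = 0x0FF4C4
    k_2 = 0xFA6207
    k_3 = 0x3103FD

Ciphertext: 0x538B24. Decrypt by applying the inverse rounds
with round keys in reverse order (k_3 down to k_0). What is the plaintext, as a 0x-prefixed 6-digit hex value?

s_0 = ciphertext = 0x538B24
s_1 = InvRound(s_0, k_3) = 0x4C20C7
s_2 = InvRound(s_1, k_2) = 0x0796D1
s_3 = InvRound(s_2, k_1) = 0xDE1D19
s_4 = InvRound(s_3, k_0) = 0x17A1CF

0x17A1CF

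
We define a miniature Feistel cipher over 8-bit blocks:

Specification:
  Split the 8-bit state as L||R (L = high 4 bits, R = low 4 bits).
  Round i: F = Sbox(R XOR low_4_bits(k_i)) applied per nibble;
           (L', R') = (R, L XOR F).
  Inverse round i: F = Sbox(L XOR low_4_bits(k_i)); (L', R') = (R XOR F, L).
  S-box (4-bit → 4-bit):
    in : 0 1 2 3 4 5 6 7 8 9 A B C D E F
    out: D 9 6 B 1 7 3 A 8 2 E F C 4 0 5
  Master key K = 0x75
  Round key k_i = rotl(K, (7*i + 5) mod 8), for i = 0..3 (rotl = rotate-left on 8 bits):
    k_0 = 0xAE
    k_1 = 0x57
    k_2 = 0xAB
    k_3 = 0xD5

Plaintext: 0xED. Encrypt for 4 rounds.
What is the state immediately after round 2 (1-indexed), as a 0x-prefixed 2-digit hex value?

s_0 = plaintext = 0xED
s_1 = Round(s_0, k_0) = 0xD5
s_2 = Round(s_1, k_1) = 0x5B
s_3 = Round(s_2, k_2) = 0xB8
s_4 = Round(s_3, k_3) = 0x8F

0x5B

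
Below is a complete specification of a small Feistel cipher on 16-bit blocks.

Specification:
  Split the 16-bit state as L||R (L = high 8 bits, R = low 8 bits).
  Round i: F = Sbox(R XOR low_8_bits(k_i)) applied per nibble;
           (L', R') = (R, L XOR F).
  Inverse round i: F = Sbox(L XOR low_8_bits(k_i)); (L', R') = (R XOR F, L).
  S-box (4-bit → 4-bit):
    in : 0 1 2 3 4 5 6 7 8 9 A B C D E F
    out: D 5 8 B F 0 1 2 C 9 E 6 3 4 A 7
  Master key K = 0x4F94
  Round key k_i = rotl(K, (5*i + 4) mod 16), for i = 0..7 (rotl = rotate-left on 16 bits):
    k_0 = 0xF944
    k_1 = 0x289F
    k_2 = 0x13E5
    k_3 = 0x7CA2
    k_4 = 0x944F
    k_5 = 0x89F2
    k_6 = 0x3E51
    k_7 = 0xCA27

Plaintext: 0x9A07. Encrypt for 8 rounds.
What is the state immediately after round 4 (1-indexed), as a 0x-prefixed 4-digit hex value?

0xFD7A

s_0 = plaintext = 0x9A07
s_1 = Round(s_0, k_0) = 0x0761
s_2 = Round(s_1, k_1) = 0x617D
s_3 = Round(s_2, k_2) = 0x7DFD
s_4 = Round(s_3, k_3) = 0xFD7A
s_5 = Round(s_4, k_4) = 0x7A4D
s_6 = Round(s_5, k_5) = 0x4D1D
s_7 = Round(s_6, k_6) = 0x1DBE
s_8 = Round(s_7, k_7) = 0xBE84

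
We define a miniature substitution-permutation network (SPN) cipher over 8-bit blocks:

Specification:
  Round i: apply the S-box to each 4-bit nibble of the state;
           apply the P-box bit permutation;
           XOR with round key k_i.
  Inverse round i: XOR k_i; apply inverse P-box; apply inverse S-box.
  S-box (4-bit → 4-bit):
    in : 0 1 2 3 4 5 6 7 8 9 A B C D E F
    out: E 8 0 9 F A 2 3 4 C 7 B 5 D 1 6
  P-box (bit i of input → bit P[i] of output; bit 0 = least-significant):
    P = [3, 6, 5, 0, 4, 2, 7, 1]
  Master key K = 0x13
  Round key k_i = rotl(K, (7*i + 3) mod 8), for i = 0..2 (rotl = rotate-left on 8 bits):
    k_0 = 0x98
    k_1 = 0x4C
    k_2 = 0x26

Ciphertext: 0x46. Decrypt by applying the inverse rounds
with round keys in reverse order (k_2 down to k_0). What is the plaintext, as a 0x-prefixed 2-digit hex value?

0x8E

s_0 = ciphertext = 0x46
s_1 = InvRound(s_0, k_2) = 0x2F
s_2 = InvRound(s_1, k_1) = 0x10
s_3 = InvRound(s_2, k_0) = 0x8E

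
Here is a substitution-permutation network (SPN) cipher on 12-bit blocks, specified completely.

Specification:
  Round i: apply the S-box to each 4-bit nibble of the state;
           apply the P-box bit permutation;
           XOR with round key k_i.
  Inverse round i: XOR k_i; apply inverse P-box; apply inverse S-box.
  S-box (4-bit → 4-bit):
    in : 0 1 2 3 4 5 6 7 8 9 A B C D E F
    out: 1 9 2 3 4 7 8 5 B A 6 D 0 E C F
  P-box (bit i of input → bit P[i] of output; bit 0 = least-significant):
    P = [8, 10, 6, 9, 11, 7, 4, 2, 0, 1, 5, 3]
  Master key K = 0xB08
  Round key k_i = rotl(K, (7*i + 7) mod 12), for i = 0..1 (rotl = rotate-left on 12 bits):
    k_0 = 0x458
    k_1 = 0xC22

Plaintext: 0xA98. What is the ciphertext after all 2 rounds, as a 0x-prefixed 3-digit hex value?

s_0 = plaintext = 0xA98
s_1 = Round(s_0, k_0) = 0x3FE
s_2 = Round(s_1, k_1) = 0x6F5

0x6F5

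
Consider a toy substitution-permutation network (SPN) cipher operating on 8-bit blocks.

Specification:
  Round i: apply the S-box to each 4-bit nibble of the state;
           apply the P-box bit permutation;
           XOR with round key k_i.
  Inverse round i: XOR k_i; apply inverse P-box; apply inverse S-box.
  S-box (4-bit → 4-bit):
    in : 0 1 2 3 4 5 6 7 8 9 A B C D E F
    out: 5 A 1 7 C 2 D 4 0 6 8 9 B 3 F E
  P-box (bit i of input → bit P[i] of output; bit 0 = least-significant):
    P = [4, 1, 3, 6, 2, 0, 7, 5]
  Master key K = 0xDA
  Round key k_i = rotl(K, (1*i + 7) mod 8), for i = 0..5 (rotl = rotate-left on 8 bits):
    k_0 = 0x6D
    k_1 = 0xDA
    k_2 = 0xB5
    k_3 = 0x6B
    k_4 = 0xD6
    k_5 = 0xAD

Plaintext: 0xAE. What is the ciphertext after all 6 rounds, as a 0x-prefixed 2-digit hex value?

0x14

s_0 = plaintext = 0xAE
s_1 = Round(s_0, k_0) = 0x17
s_2 = Round(s_1, k_1) = 0xF3
s_3 = Round(s_2, k_2) = 0x0E
s_4 = Round(s_3, k_3) = 0xB5
s_5 = Round(s_4, k_4) = 0xF0
s_6 = Round(s_5, k_5) = 0x14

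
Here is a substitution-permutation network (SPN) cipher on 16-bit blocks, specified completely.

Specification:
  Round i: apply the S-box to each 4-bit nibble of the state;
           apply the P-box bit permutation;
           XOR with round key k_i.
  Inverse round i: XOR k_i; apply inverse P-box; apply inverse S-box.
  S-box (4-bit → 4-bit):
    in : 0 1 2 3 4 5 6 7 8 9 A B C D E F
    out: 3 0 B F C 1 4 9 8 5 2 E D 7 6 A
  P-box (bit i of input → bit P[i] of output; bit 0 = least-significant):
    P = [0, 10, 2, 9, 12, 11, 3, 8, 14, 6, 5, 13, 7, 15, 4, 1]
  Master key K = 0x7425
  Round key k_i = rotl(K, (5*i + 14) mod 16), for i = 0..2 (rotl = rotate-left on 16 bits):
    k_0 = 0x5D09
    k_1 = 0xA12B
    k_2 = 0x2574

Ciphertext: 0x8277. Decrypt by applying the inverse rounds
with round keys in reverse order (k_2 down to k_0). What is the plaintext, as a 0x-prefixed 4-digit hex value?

s_0 = ciphertext = 0x8277
s_1 = InvRound(s_0, k_2) = 0xF882
s_2 = InvRound(s_1, k_1) = 0x5935
s_3 = InvRound(s_2, k_0) = 0x666E

0x666E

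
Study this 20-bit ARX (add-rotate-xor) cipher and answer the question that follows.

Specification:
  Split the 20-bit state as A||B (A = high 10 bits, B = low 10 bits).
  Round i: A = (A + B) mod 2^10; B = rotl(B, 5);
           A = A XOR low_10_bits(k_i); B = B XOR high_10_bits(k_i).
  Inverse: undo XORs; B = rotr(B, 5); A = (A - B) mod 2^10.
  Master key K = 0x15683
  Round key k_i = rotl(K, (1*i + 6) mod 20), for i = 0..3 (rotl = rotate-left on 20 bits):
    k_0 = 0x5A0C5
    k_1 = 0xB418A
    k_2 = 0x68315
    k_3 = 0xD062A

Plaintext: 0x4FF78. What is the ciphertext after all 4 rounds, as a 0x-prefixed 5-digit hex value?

s_0 = plaintext = 0x4FF78
s_1 = Round(s_0, k_0) = 0x1CA73
s_2 = Round(s_1, k_1) = 0xDBCA3
s_3 = Round(s_2, k_2) = 0xC1DC5
s_4 = Round(s_3, k_3) = 0xB9BEF

0xB9BEF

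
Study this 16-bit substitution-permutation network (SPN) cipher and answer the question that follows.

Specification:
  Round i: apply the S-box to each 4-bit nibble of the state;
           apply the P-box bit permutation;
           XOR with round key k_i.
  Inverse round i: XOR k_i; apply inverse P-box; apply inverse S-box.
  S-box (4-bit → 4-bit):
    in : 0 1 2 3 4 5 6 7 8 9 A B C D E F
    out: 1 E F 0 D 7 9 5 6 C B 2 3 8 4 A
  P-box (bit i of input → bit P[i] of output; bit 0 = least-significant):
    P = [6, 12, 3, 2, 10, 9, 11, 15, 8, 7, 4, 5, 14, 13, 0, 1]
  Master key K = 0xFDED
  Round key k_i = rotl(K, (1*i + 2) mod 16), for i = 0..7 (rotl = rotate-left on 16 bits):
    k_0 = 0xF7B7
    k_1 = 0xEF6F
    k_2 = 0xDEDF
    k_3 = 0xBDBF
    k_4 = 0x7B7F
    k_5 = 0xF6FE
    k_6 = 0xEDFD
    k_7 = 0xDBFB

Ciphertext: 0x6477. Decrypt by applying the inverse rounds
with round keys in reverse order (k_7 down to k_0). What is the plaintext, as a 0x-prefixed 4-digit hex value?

0x2289

s_0 = ciphertext = 0x6477
s_1 = InvRound(s_0, k_7) = 0xBC21
s_2 = InvRound(s_1, k_6) = 0x0532
s_3 = InvRound(s_2, k_5) = 0xCCF2
s_4 = InvRound(s_3, k_4) = 0x8CA1
s_5 = InvRound(s_4, k_3) = 0xF731
s_6 = InvRound(s_5, k_2) = 0xFAE4
s_7 = InvRound(s_6, k_1) = 0x9C08
s_8 = InvRound(s_7, k_0) = 0x2289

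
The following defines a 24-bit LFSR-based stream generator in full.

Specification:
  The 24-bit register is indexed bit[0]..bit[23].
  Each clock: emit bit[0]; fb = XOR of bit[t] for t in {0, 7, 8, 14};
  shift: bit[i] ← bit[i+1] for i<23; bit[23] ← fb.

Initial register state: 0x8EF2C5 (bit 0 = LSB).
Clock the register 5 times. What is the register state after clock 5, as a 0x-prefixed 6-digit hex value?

reg_0 = 0x8EF2C5
clock 1: out=1, reg = 0xC77962
clock 2: out=0, reg = 0x63BCB1
clock 3: out=1, reg = 0x31DE58
clock 4: out=0, reg = 0x98EF2C
clock 5: out=0, reg = 0x4C7796

0x4C7796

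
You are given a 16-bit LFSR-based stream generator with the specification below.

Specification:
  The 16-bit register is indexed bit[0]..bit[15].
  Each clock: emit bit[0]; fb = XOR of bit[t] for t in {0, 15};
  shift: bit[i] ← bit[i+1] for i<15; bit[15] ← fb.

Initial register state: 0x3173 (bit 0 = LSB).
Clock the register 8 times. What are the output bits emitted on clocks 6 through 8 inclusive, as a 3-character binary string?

110

reg_0 = 0x3173
clock 1: out=1, reg = 0x98B9
clock 2: out=1, reg = 0x4C5C
clock 3: out=0, reg = 0x262E
clock 4: out=0, reg = 0x1317
clock 5: out=1, reg = 0x898B
clock 6: out=1, reg = 0x44C5
clock 7: out=1, reg = 0xA262
clock 8: out=0, reg = 0xD131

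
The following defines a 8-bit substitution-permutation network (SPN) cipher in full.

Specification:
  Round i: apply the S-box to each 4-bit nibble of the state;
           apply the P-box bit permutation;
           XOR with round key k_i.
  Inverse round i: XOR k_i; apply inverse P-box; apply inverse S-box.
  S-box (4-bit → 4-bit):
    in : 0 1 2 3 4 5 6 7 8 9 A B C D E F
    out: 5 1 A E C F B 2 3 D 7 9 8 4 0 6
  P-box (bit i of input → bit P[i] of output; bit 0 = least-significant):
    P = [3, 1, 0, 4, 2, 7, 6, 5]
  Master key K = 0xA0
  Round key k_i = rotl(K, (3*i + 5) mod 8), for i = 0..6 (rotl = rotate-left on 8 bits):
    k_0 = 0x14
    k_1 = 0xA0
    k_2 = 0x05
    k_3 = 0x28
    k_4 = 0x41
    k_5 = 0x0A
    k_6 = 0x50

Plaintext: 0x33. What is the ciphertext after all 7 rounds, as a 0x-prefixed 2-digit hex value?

s_0 = plaintext = 0x33
s_1 = Round(s_0, k_0) = 0xE7
s_2 = Round(s_1, k_1) = 0xA2
s_3 = Round(s_2, k_2) = 0xD3
s_4 = Round(s_3, k_3) = 0x7B
s_5 = Round(s_4, k_4) = 0xD9
s_6 = Round(s_5, k_5) = 0x53
s_7 = Round(s_6, k_6) = 0xA7

0xA7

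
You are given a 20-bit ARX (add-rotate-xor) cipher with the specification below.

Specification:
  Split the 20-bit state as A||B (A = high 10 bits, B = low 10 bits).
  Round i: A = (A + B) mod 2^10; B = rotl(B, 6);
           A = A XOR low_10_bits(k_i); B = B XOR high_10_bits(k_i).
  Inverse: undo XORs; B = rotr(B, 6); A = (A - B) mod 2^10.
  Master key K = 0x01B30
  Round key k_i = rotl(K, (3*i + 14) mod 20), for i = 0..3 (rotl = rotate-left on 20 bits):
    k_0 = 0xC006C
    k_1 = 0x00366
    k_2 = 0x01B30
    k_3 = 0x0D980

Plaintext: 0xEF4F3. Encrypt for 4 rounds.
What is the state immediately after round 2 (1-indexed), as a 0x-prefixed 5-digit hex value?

0xF37FC

s_0 = plaintext = 0xEF4F3
s_1 = Round(s_0, k_0) = 0x373CF
s_2 = Round(s_1, k_1) = 0xF37FC
s_3 = Round(s_2, k_2) = 0x3E739
s_4 = Round(s_3, k_3) = 0x6CA45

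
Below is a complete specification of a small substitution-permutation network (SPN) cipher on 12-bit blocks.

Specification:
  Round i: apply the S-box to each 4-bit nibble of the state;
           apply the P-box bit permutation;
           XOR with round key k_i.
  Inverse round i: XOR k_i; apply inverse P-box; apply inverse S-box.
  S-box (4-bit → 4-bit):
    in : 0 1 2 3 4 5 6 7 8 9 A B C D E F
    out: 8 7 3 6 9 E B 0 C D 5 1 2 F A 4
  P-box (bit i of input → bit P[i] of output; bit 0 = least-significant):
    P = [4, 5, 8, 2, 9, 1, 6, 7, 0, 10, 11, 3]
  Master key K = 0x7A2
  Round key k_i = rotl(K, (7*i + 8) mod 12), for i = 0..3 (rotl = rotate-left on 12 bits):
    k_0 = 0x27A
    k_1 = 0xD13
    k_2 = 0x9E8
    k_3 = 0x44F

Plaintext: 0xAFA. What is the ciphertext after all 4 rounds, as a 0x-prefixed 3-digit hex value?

s_0 = plaintext = 0xAFA
s_1 = Round(s_0, k_0) = 0xB2B
s_2 = Round(s_1, k_1) = 0xF00
s_3 = Round(s_2, k_2) = 0x16C
s_4 = Round(s_3, k_3) = 0xAEC

0xAEC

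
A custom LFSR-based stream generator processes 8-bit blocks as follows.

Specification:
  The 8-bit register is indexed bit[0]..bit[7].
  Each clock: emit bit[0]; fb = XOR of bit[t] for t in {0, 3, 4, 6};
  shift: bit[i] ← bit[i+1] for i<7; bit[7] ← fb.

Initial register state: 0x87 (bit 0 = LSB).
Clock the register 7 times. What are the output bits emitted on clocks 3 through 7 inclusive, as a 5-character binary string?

reg_0 = 0x87
clock 1: out=1, reg = 0xC3
clock 2: out=1, reg = 0x61
clock 3: out=1, reg = 0x30
clock 4: out=0, reg = 0x98
clock 5: out=0, reg = 0x4C
clock 6: out=0, reg = 0x26
clock 7: out=0, reg = 0x13

10000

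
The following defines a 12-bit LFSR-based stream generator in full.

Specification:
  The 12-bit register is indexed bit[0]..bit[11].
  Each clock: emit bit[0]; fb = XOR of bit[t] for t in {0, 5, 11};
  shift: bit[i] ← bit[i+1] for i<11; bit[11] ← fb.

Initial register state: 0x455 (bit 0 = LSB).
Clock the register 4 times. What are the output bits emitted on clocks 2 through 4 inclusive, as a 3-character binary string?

reg_0 = 0x455
clock 1: out=1, reg = 0xA2A
clock 2: out=0, reg = 0x515
clock 3: out=1, reg = 0xA8A
clock 4: out=0, reg = 0xD45

010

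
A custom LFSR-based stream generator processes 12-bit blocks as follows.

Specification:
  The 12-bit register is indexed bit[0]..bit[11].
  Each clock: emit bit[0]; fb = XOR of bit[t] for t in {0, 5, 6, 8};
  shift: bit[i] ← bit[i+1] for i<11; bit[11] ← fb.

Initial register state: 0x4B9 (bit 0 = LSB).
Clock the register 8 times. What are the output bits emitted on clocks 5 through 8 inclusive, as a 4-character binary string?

reg_0 = 0x4B9
clock 1: out=1, reg = 0x25C
clock 2: out=0, reg = 0x92E
clock 3: out=0, reg = 0x497
clock 4: out=1, reg = 0xA4B
clock 5: out=1, reg = 0x525
clock 6: out=1, reg = 0xA92
clock 7: out=0, reg = 0x549
clock 8: out=1, reg = 0xAA4

1101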